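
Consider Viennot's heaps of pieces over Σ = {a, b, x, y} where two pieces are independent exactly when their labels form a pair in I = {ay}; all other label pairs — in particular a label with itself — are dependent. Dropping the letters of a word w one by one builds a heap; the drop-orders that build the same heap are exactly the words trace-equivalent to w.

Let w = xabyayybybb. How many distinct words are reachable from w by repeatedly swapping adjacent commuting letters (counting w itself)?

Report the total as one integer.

4

piece 0:x — minimal
piece 1:a rests on {0:x}
piece 2:b rests on {1:a}
piece 3:y rests on {2:b}
piece 4:a rests on {2:b}
piece 5:y rests on {3:y}
piece 6:y rests on {5:y}
piece 7:b rests on {4:a, 6:y}
piece 8:y rests on {7:b}
piece 9:b rests on {8:y}
piece 10:b rests on {9:b}
minimal pieces: {0:x}
ways to finish when only these pieces remain (= sum over removing one remaining piece with nothing left below it):
  1 left: {10}→1
  2 left: {9,10}→1
  3 left: {8,9,10}→1
  4 left: {7,8,9,10}→1
  5 left: {4,7,8,9,10}→1  {6,7,8,9,10}→1
  6 left: {4,6,7,8,9,10}→2  {5,6,7,8,9,10}→1
  7 left: {3,5,6,7,8,9,10}→1  {4,5,6,7,8,9,10}→3
  8 left: {3,4,5,6,7,8,9,10}→4
  9 left: {2,3,4,5,6,7,8,9,10}→4
  placing 0:x first → 4 extensions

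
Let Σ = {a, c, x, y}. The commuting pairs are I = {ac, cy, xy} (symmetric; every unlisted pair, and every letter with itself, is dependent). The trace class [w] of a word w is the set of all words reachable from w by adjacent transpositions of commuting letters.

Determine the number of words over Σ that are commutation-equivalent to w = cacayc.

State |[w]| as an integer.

20

drop 0:c onto floor
drop 1:a onto floor
drop 2:c onto {0:c}
drop 3:a onto {1:a}
drop 4:y onto {3:a}
drop 5:c onto {2:c}
ground layer = {0:c, 1:a}
drop-orders for the pieces not yet dropped (sum over which currently-grounded one goes next):
  1 to go: {4} 1  {5} 1
  2 to go: {2,5} 1  {3,4} 1  {4,5} 2
  3 to go: {0,2,5} 1  {1,3,4} 1  {2,4,5} 3  {3,4,5} 3
  4 to go: {0,2,4,5} 4  {1,3,4,5} 4  {2,3,4,5} 6
  if 0:c drops first: 10 orders
  if 1:a drops first: 10 orders
heap linearizations: 20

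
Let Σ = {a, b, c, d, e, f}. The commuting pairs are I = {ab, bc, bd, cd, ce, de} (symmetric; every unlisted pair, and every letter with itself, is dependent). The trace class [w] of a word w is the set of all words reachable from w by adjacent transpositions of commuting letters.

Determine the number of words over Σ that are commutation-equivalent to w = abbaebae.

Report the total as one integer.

drop 0:a onto floor
drop 1:b onto floor
drop 2:b onto {1:b}
drop 3:a onto {0:a}
drop 4:e onto {2:b, 3:a}
drop 5:b onto {4:e}
drop 6:a onto {4:e}
drop 7:e onto {5:b, 6:a}
ground layer = {0:a, 1:b}
drop-orders for the pieces not yet dropped (sum over which currently-grounded one goes next):
  1 to go: {7} 1
  2 to go: {5,7} 1  {6,7} 1
  3 to go: {5,6,7} 2
  4 to go: {4,5,6,7} 2
  5 to go: {2,4,5,6,7} 2  {3,4,5,6,7} 2
  6 to go: {0,3,4,5,6,7} 2  {1,2,4,5,6,7} 2  {2,3,4,5,6,7} 4
  if 0:a drops first: 6 orders
  if 1:b drops first: 6 orders
heap linearizations: 12

12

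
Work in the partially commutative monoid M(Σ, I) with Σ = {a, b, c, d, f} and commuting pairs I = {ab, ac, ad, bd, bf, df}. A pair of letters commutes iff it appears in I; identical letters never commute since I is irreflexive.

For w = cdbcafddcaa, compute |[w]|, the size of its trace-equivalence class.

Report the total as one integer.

214

piece 0:c — minimal
piece 1:d rests on {0:c}
piece 2:b rests on {0:c}
piece 3:c rests on {1:d, 2:b}
piece 4:a — minimal
piece 5:f rests on {3:c, 4:a}
piece 6:d rests on {3:c}
piece 7:d rests on {6:d}
piece 8:c rests on {5:f, 7:d}
piece 9:a rests on {5:f}
piece 10:a rests on {9:a}
minimal pieces: {0:c, 4:a}
ways to finish when only these pieces remain (= sum over removing one remaining piece with nothing left below it):
  1 left: {8}→1  {10}→1
  2 left: {7,8}→1  {8,10}→2  {9,10}→1
  3 left: {6,7,8}→1  {7,8,10}→3  {8,9,10}→3
  4 left: {5,8,9,10}→3  {6,7,8,10}→4  {7,8,9,10}→6
  5 left: {4,5,8,9,10}→3  {5,7,8,9,10}→9  {6,7,8,9,10}→10
  6 left: {4,5,7,8,9,10}→12  {5,6,7,8,9,10}→19
  7 left: {3,5,6,7,8,9,10}→19  {4,5,6,7,8,9,10}→31
  8 left: {1,3,5,6,7,8,9,10}→19  {2,3,5,6,7,8,9,10}→19  {3,4,5,6,7,8,9,10}→50
  9 left: {1,2,3,5,6,7,8,9,10}→38  {1,3,4,5,6,7,8,9,10}→69  {2,3,4,5,6,7,8,9,10}→69
  placing 0:c first → 176 extensions
  placing 4:a first → 38 extensions
total linear extensions = 214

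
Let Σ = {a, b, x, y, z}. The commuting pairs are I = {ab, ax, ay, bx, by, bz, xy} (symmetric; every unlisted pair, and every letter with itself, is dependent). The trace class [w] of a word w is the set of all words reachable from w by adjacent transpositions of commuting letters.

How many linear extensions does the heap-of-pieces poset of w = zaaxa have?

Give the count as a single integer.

0(z) covers ∅
1(a) covers 0:z
2(a) covers 1:a
3(x) covers 0:z
4(a) covers 2:a
floor of heap: 0:z
completions by unplaced set U, small U first (add the entries for U minus each lowest piece of U):
  |U|=1: {3}:1  {4}:1
  |U|=2: {2,4}:1  {3,4}:2
  |U|=3: {1,2,4}:1  {2,3,4}:3
  start at 0(z): 4

4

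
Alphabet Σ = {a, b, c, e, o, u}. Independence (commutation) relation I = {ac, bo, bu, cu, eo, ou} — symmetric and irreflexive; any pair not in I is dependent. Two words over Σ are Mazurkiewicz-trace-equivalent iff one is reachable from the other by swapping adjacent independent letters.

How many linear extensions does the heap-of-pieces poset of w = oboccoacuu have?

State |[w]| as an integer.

12

piece 0:o — minimal
piece 1:b — minimal
piece 2:o rests on {0:o}
piece 3:c rests on {1:b, 2:o}
piece 4:c rests on {3:c}
piece 5:o rests on {4:c}
piece 6:a rests on {5:o}
piece 7:c rests on {5:o}
piece 8:u rests on {6:a}
piece 9:u rests on {8:u}
minimal pieces: {0:o, 1:b}
ways to finish when only these pieces remain (= sum over removing one remaining piece with nothing left below it):
  1 left: {7}→1  {9}→1
  2 left: {7,9}→2  {8,9}→1
  3 left: {6,8,9}→1  {7,8,9}→3
  4 left: {6,7,8,9}→4
  5 left: {5,6,7,8,9}→4
  6 left: {4,5,6,7,8,9}→4
  7 left: {3,4,5,6,7,8,9}→4
  8 left: {1,3,4,5,6,7,8,9}→4  {2,3,4,5,6,7,8,9}→4
  placing 0:o first → 8 extensions
  placing 1:b first → 4 extensions
total linear extensions = 12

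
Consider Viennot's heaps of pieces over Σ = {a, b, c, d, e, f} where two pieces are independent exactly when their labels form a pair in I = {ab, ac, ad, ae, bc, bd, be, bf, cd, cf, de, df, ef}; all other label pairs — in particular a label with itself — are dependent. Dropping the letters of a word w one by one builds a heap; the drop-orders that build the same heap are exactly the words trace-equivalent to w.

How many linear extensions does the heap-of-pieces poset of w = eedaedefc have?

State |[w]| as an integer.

756

piece 0:e — minimal
piece 1:e rests on {0:e}
piece 2:d — minimal
piece 3:a — minimal
piece 4:e rests on {1:e}
piece 5:d rests on {2:d}
piece 6:e rests on {4:e}
piece 7:f rests on {3:a}
piece 8:c rests on {6:e}
minimal pieces: {0:e, 2:d, 3:a}
ways to finish when only these pieces remain (= sum over removing one remaining piece with nothing left below it):
  1 left: {5}→1  {7}→1  {8}→1
  2 left: {2,5}→1  {3,7}→1  {5,7}→2  {5,8}→2  {6,8}→1  {7,8}→2
  3 left: {2,5,7}→3  {2,5,8}→3  {3,5,7}→3  {3,7,8}→3  {4,6,8}→1  {5,6,8}→3  {5,7,8}→6  {6,7,8}→3
  4 left: {1,4,6,8}→1  {2,3,5,7}→6  {2,5,6,8}→6  {2,5,7,8}→12  {3,5,7,8}→12  {3,6,7,8}→6  {4,5,6,8}→4  {4,6,7,8}→4  {5,6,7,8}→12
  5 left: {0,1,4,6,8}→1  {1,4,5,6,8}→5  {1,4,6,7,8}→5  {2,3,5,7,8}→30  {2,4,5,6,8}→10  {2,5,6,7,8}→30  {3,4,6,7,8}→10  {3,5,6,7,8}→30  {4,5,6,7,8}→20
  6 left: {0,1,4,5,6,8}→6  {0,1,4,6,7,8}→6  {1,2,4,5,6,8}→15  {1,3,4,6,7,8}→15  {1,4,5,6,7,8}→30  {2,3,5,6,7,8}→90  {2,4,5,6,7,8}→60  {3,4,5,6,7,8}→60
  7 left: {0,1,2,4,5,6,8}→21  {0,1,3,4,6,7,8}→21  {0,1,4,5,6,7,8}→42  {1,2,4,5,6,7,8}→105  {1,3,4,5,6,7,8}→105  {2,3,4,5,6,7,8}→210
  placing 0:e first → 420 extensions
  placing 2:d first → 168 extensions
  placing 3:a first → 168 extensions
total linear extensions = 756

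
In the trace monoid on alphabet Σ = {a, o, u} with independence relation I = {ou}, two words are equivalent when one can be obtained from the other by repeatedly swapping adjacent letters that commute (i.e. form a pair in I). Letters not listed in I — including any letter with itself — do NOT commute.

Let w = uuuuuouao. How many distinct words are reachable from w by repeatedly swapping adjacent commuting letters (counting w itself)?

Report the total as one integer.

7

#0=u has no predecessor
#1=u depends on [0:u]
#2=u depends on [1:u]
#3=u depends on [2:u]
#4=u depends on [3:u]
#5=o has no predecessor
#6=u depends on [4:u]
#7=a depends on [5:o, 6:u]
#8=o depends on [7:a]
sources: [0:u, 5:o]
N(rest) = Σ N(rest − s) over sources s of rest; N(one piece) = 1:
  size 1 → [8]=1
  size 2 → [7,8]=1
  size 3 → [5,7,8]=1  [6,7,8]=1
  size 4 → [4,6,7,8]=1  [5,6,7,8]=2
  size 5 → [3,4,6,7,8]=1  [4,5,6,7,8]=3
  size 6 → [2,3,4,6,7,8]=1  [3,4,5,6,7,8]=4
  size 7 → [1,2,3,4,6,7,8]=1  [2,3,4,5,6,7,8]=5
  first=0(u) contributes 6
  first=5(o) contributes 1
|[w]| = 7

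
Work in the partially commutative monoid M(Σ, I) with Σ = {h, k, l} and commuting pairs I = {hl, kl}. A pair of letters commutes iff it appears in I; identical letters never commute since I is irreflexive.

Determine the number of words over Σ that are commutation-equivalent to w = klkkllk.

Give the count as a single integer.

piece 0:k — minimal
piece 1:l — minimal
piece 2:k rests on {0:k}
piece 3:k rests on {2:k}
piece 4:l rests on {1:l}
piece 5:l rests on {4:l}
piece 6:k rests on {3:k}
minimal pieces: {0:k, 1:l}
ways to finish when only these pieces remain (= sum over removing one remaining piece with nothing left below it):
  1 left: {5}→1  {6}→1
  2 left: {3,6}→1  {4,5}→1  {5,6}→2
  3 left: {1,4,5}→1  {2,3,6}→1  {3,5,6}→3  {4,5,6}→3
  4 left: {0,2,3,6}→1  {1,4,5,6}→4  {2,3,5,6}→4  {3,4,5,6}→6
  5 left: {0,2,3,5,6}→5  {1,3,4,5,6}→10  {2,3,4,5,6}→10
  placing 0:k first → 20 extensions
  placing 1:l first → 15 extensions
total linear extensions = 35

35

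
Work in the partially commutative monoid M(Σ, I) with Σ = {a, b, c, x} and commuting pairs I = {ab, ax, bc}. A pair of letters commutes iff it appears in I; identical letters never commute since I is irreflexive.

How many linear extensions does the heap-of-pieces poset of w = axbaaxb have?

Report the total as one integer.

35

#0=a has no predecessor
#1=x has no predecessor
#2=b depends on [1:x]
#3=a depends on [0:a]
#4=a depends on [3:a]
#5=x depends on [2:b]
#6=b depends on [5:x]
sources: [0:a, 1:x]
N(rest) = Σ N(rest − s) over sources s of rest; N(one piece) = 1:
  size 1 → [4]=1  [6]=1
  size 2 → [3,4]=1  [4,6]=2  [5,6]=1
  size 3 → [0,3,4]=1  [2,5,6]=1  [3,4,6]=3  [4,5,6]=3
  size 4 → [0,3,4,6]=4  [1,2,5,6]=1  [2,4,5,6]=4  [3,4,5,6]=6
  size 5 → [0,3,4,5,6]=10  [1,2,4,5,6]=5  [2,3,4,5,6]=10
  first=0(a) contributes 15
  first=1(x) contributes 20
|[w]| = 35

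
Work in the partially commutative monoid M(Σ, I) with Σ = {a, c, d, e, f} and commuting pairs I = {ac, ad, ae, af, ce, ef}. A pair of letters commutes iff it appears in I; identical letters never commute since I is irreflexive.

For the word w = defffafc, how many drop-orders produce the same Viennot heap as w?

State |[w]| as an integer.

0(d) covers ∅
1(e) covers 0:d
2(f) covers 0:d
3(f) covers 2:f
4(f) covers 3:f
5(a) covers ∅
6(f) covers 4:f
7(c) covers 6:f
floor of heap: 0:d, 5:a
completions by unplaced set U, small U first (add the entries for U minus each lowest piece of U):
  |U|=1: {1}:1  {5}:1  {7}:1
  |U|=2: {1,5}:2  {1,7}:2  {5,7}:2  {6,7}:1
  |U|=3: {1,5,7}:6  {1,6,7}:3  {4,6,7}:1  {5,6,7}:3
  |U|=4: {1,4,6,7}:4  {1,5,6,7}:12  {3,4,6,7}:1  {4,5,6,7}:4
  |U|=5: {1,3,4,6,7}:5  {1,4,5,6,7}:20  {2,3,4,6,7}:1  {3,4,5,6,7}:5
  |U|=6: {1,2,3,4,6,7}:6  {1,3,4,5,6,7}:30  {2,3,4,5,6,7}:6
  start at 0(d): 42
  start at 5(a): 6
sum over floor = 48

48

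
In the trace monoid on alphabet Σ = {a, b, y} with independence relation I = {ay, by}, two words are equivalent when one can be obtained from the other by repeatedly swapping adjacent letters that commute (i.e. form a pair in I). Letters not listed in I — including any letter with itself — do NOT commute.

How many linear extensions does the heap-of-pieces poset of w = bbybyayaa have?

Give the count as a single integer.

drop 0:b onto floor
drop 1:b onto {0:b}
drop 2:y onto floor
drop 3:b onto {1:b}
drop 4:y onto {2:y}
drop 5:a onto {3:b}
drop 6:y onto {4:y}
drop 7:a onto {5:a}
drop 8:a onto {7:a}
ground layer = {0:b, 2:y}
drop-orders for the pieces not yet dropped (sum over which currently-grounded one goes next):
  1 to go: {6} 1  {8} 1
  2 to go: {4,6} 1  {6,8} 2  {7,8} 1
  3 to go: {2,4,6} 1  {4,6,8} 3  {5,7,8} 1  {6,7,8} 3
  4 to go: {2,4,6,8} 4  {3,5,7,8} 1  {4,6,7,8} 6  {5,6,7,8} 4
  5 to go: {1,3,5,7,8} 1  {2,4,6,7,8} 10  {3,5,6,7,8} 5  {4,5,6,7,8} 10
  6 to go: {0,1,3,5,7,8} 1  {1,3,5,6,7,8} 6  {2,4,5,6,7,8} 20  {3,4,5,6,7,8} 15
  7 to go: {0,1,3,5,6,7,8} 7  {1,3,4,5,6,7,8} 21  {2,3,4,5,6,7,8} 35
  if 0:b drops first: 56 orders
  if 2:y drops first: 28 orders
heap linearizations: 84

84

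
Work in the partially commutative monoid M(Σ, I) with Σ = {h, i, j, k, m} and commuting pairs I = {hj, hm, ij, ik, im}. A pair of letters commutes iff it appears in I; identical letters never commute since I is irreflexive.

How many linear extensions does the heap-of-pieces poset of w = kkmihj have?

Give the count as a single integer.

12

piece 0:k — minimal
piece 1:k rests on {0:k}
piece 2:m rests on {1:k}
piece 3:i — minimal
piece 4:h rests on {1:k, 3:i}
piece 5:j rests on {2:m}
minimal pieces: {0:k, 3:i}
ways to finish when only these pieces remain (= sum over removing one remaining piece with nothing left below it):
  1 left: {4}→1  {5}→1
  2 left: {2,5}→1  {3,4}→1  {4,5}→2
  3 left: {2,4,5}→3  {3,4,5}→3
  4 left: {1,2,4,5}→3  {2,3,4,5}→6
  placing 0:k first → 9 extensions
  placing 3:i first → 3 extensions
total linear extensions = 12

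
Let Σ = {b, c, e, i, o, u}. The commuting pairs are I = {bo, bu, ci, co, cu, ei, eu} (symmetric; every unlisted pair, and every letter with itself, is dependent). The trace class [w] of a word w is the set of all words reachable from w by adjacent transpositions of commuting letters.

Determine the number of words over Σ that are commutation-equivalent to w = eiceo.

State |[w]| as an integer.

4

0(e) covers ∅
1(i) covers ∅
2(c) covers 0:e
3(e) covers 2:c
4(o) covers 1:i, 3:e
floor of heap: 0:e, 1:i
completions by unplaced set U, small U first (add the entries for U minus each lowest piece of U):
  |U|=1: {4}:1
  |U|=2: {1,4}:1  {3,4}:1
  |U|=3: {1,3,4}:2  {2,3,4}:1
  start at 0(e): 3
  start at 1(i): 1
sum over floor = 4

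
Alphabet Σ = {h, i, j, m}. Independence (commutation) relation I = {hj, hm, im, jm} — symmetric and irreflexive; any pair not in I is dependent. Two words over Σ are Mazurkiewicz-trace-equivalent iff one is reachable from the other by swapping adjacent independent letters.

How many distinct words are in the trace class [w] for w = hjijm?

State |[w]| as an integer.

0(h) covers ∅
1(j) covers ∅
2(i) covers 0:h, 1:j
3(j) covers 2:i
4(m) covers ∅
floor of heap: 0:h, 1:j, 4:m
completions by unplaced set U, small U first (add the entries for U minus each lowest piece of U):
  |U|=1: {3}:1  {4}:1
  |U|=2: {2,3}:1  {3,4}:2
  |U|=3: {0,2,3}:1  {1,2,3}:1  {2,3,4}:3
  start at 0(h): 4
  start at 1(j): 4
  start at 4(m): 2
sum over floor = 10

10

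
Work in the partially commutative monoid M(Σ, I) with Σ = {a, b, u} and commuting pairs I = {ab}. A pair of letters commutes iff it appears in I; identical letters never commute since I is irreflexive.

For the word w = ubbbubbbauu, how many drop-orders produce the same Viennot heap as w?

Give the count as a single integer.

0(u) covers ∅
1(b) covers 0:u
2(b) covers 1:b
3(b) covers 2:b
4(u) covers 3:b
5(b) covers 4:u
6(b) covers 5:b
7(b) covers 6:b
8(a) covers 4:u
9(u) covers 7:b, 8:a
10(u) covers 9:u
floor of heap: 0:u
completions by unplaced set U, small U first (add the entries for U minus each lowest piece of U):
  |U|=1: {10}:1
  |U|=2: {9,10}:1
  |U|=3: {7,9,10}:1  {8,9,10}:1
  |U|=4: {6,7,9,10}:1  {7,8,9,10}:2
  |U|=5: {5,6,7,9,10}:1  {6,7,8,9,10}:3
  |U|=6: {5,6,7,8,9,10}:4
  |U|=7: {4,5,6,7,8,9,10}:4
  |U|=8: {3,4,5,6,7,8,9,10}:4
  |U|=9: {2,3,4,5,6,7,8,9,10}:4
  start at 0(u): 4

4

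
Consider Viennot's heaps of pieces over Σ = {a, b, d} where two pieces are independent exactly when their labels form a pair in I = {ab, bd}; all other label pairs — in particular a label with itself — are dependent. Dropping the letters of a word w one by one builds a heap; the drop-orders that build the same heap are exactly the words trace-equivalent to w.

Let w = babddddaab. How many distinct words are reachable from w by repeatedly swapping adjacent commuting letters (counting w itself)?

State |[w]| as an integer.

120

drop 0:b onto floor
drop 1:a onto floor
drop 2:b onto {0:b}
drop 3:d onto {1:a}
drop 4:d onto {3:d}
drop 5:d onto {4:d}
drop 6:d onto {5:d}
drop 7:a onto {6:d}
drop 8:a onto {7:a}
drop 9:b onto {2:b}
ground layer = {0:b, 1:a}
drop-orders for the pieces not yet dropped (sum over which currently-grounded one goes next):
  1 to go: {8} 1  {9} 1
  2 to go: {2,9} 1  {7,8} 1  {8,9} 2
  3 to go: {0,2,9} 1  {2,8,9} 3  {6,7,8} 1  {7,8,9} 3
  4 to go: {0,2,8,9} 4  {2,7,8,9} 6  {5,6,7,8} 1  {6,7,8,9} 4
  5 to go: {0,2,7,8,9} 10  {2,6,7,8,9} 10  {4,5,6,7,8} 1  {5,6,7,8,9} 5
  6 to go: {0,2,6,7,8,9} 20  {2,5,6,7,8,9} 15  {3,4,5,6,7,8} 1  {4,5,6,7,8,9} 6
  7 to go: {0,2,5,6,7,8,9} 35  {1,3,4,5,6,7,8} 1  {2,4,5,6,7,8,9} 21  {3,4,5,6,7,8,9} 7
  8 to go: {0,2,4,5,6,7,8,9} 56  {1,3,4,5,6,7,8,9} 8  {2,3,4,5,6,7,8,9} 28
  if 0:b drops first: 36 orders
  if 1:a drops first: 84 orders
heap linearizations: 120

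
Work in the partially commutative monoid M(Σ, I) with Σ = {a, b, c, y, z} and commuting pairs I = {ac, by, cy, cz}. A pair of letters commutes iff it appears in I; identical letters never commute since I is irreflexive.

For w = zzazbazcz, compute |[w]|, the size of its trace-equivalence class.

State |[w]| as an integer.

4

#0=z has no predecessor
#1=z depends on [0:z]
#2=a depends on [1:z]
#3=z depends on [2:a]
#4=b depends on [3:z]
#5=a depends on [4:b]
#6=z depends on [5:a]
#7=c depends on [4:b]
#8=z depends on [6:z]
sources: [0:z]
N(rest) = Σ N(rest − s) over sources s of rest; N(one piece) = 1:
  size 1 → [7]=1  [8]=1
  size 2 → [6,8]=1  [7,8]=2
  size 3 → [5,6,8]=1  [6,7,8]=3
  size 4 → [5,6,7,8]=4
  size 5 → [4,5,6,7,8]=4
  size 6 → [3,4,5,6,7,8]=4
  size 7 → [2,3,4,5,6,7,8]=4
  first=0(z) contributes 4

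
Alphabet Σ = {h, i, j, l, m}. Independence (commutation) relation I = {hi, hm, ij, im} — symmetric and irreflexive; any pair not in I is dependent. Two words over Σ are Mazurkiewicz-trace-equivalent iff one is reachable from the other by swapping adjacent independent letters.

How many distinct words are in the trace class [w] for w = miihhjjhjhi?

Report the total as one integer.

495

piece 0:m — minimal
piece 1:i — minimal
piece 2:i rests on {1:i}
piece 3:h — minimal
piece 4:h rests on {3:h}
piece 5:j rests on {0:m, 4:h}
piece 6:j rests on {5:j}
piece 7:h rests on {6:j}
piece 8:j rests on {7:h}
piece 9:h rests on {8:j}
piece 10:i rests on {2:i}
minimal pieces: {0:m, 1:i, 3:h}
ways to finish when only these pieces remain (= sum over removing one remaining piece with nothing left below it):
  1 left: {9}→1  {10}→1
  2 left: {2,10}→1  {8,9}→1  {9,10}→2
  3 left: {1,2,10}→1  {2,9,10}→3  {7,8,9}→1  {8,9,10}→3
  4 left: {1,2,9,10}→4  {2,8,9,10}→6  {6,7,8,9}→1  {7,8,9,10}→4
  5 left: {1,2,8,9,10}→10  {2,7,8,9,10}→10  {5,6,7,8,9}→1  {6,7,8,9,10}→5
  6 left: {0,5,6,7,8,9}→1  {1,2,7,8,9,10}→20  {2,6,7,8,9,10}→15  {4,5,6,7,8,9}→1  {5,6,7,8,9,10}→6
  7 left: {0,4,5,6,7,8,9}→2  {0,5,6,7,8,9,10}→7  {1,2,6,7,8,9,10}→35  {2,5,6,7,8,9,10}→21  {3,4,5,6,7,8,9}→1  {4,5,6,7,8,9,10}→7
  8 left: {0,2,5,6,7,8,9,10}→28  {0,3,4,5,6,7,8,9}→3  {0,4,5,6,7,8,9,10}→16  {1,2,5,6,7,8,9,10}→56  {2,4,5,6,7,8,9,10}→28  {3,4,5,6,7,8,9,10}→8
  9 left: {0,1,2,5,6,7,8,9,10}→84  {0,2,4,5,6,7,8,9,10}→72  {0,3,4,5,6,7,8,9,10}→27  {1,2,4,5,6,7,8,9,10}→84  {2,3,4,5,6,7,8,9,10}→36
  placing 0:m first → 120 extensions
  placing 1:i first → 135 extensions
  placing 3:h first → 240 extensions
total linear extensions = 495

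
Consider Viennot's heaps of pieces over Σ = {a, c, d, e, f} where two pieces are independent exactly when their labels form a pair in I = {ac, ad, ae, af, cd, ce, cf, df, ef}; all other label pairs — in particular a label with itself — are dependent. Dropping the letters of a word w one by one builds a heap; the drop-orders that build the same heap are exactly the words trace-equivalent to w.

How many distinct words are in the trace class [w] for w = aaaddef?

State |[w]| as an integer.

140

drop 0:a onto floor
drop 1:a onto {0:a}
drop 2:a onto {1:a}
drop 3:d onto floor
drop 4:d onto {3:d}
drop 5:e onto {4:d}
drop 6:f onto floor
ground layer = {0:a, 3:d, 6:f}
drop-orders for the pieces not yet dropped (sum over which currently-grounded one goes next):
  1 to go: {2} 1  {5} 1  {6} 1
  2 to go: {1,2} 1  {2,5} 2  {2,6} 2  {4,5} 1  {5,6} 2
  3 to go: {0,1,2} 1  {1,2,5} 3  {1,2,6} 3  {2,4,5} 3  {2,5,6} 6  {3,4,5} 1  {4,5,6} 3
  4 to go: {0,1,2,5} 4  {0,1,2,6} 4  {1,2,4,5} 6  {1,2,5,6} 12  {2,3,4,5} 4  {2,4,5,6} 12  {3,4,5,6} 4
  5 to go: {0,1,2,4,5} 10  {0,1,2,5,6} 20  {1,2,3,4,5} 10  {1,2,4,5,6} 30  {2,3,4,5,6} 20
  if 0:a drops first: 60 orders
  if 3:d drops first: 60 orders
  if 6:f drops first: 20 orders
heap linearizations: 140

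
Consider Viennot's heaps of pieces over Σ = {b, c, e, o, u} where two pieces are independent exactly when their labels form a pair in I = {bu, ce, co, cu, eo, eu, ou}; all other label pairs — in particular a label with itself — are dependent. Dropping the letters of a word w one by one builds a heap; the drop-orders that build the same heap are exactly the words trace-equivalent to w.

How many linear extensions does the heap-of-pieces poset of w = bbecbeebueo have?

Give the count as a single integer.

44

drop 0:b onto floor
drop 1:b onto {0:b}
drop 2:e onto {1:b}
drop 3:c onto {1:b}
drop 4:b onto {2:e, 3:c}
drop 5:e onto {4:b}
drop 6:e onto {5:e}
drop 7:b onto {6:e}
drop 8:u onto floor
drop 9:e onto {7:b}
drop 10:o onto {7:b}
ground layer = {0:b, 8:u}
drop-orders for the pieces not yet dropped (sum over which currently-grounded one goes next):
  1 to go: {8} 1  {9} 1  {10} 1
  2 to go: {8,9} 2  {8,10} 2  {9,10} 2
  3 to go: {7,9,10} 2  {8,9,10} 6
  4 to go: {6,7,9,10} 2  {7,8,9,10} 8
  5 to go: {5,6,7,9,10} 2  {6,7,8,9,10} 10
  6 to go: {4,5,6,7,9,10} 2  {5,6,7,8,9,10} 12
  7 to go: {2,4,5,6,7,9,10} 2  {3,4,5,6,7,9,10} 2  {4,5,6,7,8,9,10} 14
  8 to go: {2,3,4,5,6,7,9,10} 4  {2,4,5,6,7,8,9,10} 16  {3,4,5,6,7,8,9,10} 16
  9 to go: {1,2,3,4,5,6,7,9,10} 4  {2,3,4,5,6,7,8,9,10} 36
  if 0:b drops first: 40 orders
  if 8:u drops first: 4 orders
heap linearizations: 44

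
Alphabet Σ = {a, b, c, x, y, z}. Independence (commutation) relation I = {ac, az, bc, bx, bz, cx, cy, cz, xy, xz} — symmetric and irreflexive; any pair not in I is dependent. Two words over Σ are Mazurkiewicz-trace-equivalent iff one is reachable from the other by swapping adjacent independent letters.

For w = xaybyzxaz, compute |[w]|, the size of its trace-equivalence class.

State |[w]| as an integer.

15

drop 0:x onto floor
drop 1:a onto {0:x}
drop 2:y onto {1:a}
drop 3:b onto {2:y}
drop 4:y onto {3:b}
drop 5:z onto {4:y}
drop 6:x onto {1:a}
drop 7:a onto {4:y, 6:x}
drop 8:z onto {5:z}
ground layer = {0:x}
drop-orders for the pieces not yet dropped (sum over which currently-grounded one goes next):
  1 to go: {7} 1  {8} 1
  2 to go: {5,8} 1  {6,7} 1  {7,8} 2
  3 to go: {5,7,8} 3  {6,7,8} 3
  4 to go: {4,5,7,8} 3  {5,6,7,8} 6
  5 to go: {3,4,5,7,8} 3  {4,5,6,7,8} 9
  6 to go: {2,3,4,5,7,8} 3  {3,4,5,6,7,8} 12
  7 to go: {2,3,4,5,6,7,8} 15
  if 0:x drops first: 15 orders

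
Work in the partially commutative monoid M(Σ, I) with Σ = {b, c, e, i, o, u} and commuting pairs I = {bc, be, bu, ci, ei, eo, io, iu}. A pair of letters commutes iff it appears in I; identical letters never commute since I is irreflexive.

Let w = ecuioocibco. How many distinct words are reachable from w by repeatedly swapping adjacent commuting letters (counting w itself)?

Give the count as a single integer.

85

drop 0:e onto floor
drop 1:c onto {0:e}
drop 2:u onto {1:c}
drop 3:i onto floor
drop 4:o onto {2:u}
drop 5:o onto {4:o}
drop 6:c onto {5:o}
drop 7:i onto {3:i}
drop 8:b onto {5:o, 7:i}
drop 9:c onto {6:c}
drop 10:o onto {8:b, 9:c}
ground layer = {0:e, 3:i}
drop-orders for the pieces not yet dropped (sum over which currently-grounded one goes next):
  1 to go: {10} 1
  2 to go: {8,10} 1  {9,10} 1
  3 to go: {6,9,10} 1  {7,8,10} 1  {8,9,10} 2
  4 to go: {3,7,8,10} 1  {6,8,9,10} 3  {7,8,9,10} 3
  5 to go: {3,7,8,9,10} 4  {5,6,8,9,10} 3  {6,7,8,9,10} 6
  6 to go: {3,6,7,8,9,10} 10  {4,5,6,8,9,10} 3  {5,6,7,8,9,10} 9
  7 to go: {2,4,5,6,8,9,10} 3  {3,5,6,7,8,9,10} 19  {4,5,6,7,8,9,10} 12
  8 to go: {1,2,4,5,6,8,9,10} 3  {2,4,5,6,7,8,9,10} 15  {3,4,5,6,7,8,9,10} 31
  9 to go: {0,1,2,4,5,6,8,9,10} 3  {1,2,4,5,6,7,8,9,10} 18  {2,3,4,5,6,7,8,9,10} 46
  if 0:e drops first: 64 orders
  if 3:i drops first: 21 orders
heap linearizations: 85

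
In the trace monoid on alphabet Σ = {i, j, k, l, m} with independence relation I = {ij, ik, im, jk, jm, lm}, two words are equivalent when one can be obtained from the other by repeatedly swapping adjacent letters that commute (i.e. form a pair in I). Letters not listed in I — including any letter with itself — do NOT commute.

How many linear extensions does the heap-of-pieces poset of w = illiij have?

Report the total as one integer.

piece 0:i — minimal
piece 1:l rests on {0:i}
piece 2:l rests on {1:l}
piece 3:i rests on {2:l}
piece 4:i rests on {3:i}
piece 5:j rests on {2:l}
minimal pieces: {0:i}
ways to finish when only these pieces remain (= sum over removing one remaining piece with nothing left below it):
  1 left: {4}→1  {5}→1
  2 left: {3,4}→1  {4,5}→2
  3 left: {3,4,5}→3
  4 left: {2,3,4,5}→3
  placing 0:i first → 3 extensions

3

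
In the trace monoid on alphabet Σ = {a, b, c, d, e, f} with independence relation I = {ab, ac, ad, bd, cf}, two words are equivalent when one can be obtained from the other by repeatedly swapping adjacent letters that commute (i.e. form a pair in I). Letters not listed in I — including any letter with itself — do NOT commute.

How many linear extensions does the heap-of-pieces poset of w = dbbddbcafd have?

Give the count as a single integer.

drop 0:d onto floor
drop 1:b onto floor
drop 2:b onto {1:b}
drop 3:d onto {0:d}
drop 4:d onto {3:d}
drop 5:b onto {2:b}
drop 6:c onto {4:d, 5:b}
drop 7:a onto floor
drop 8:f onto {4:d, 5:b, 7:a}
drop 9:d onto {6:c, 8:f}
ground layer = {0:d, 1:b, 7:a}
drop-orders for the pieces not yet dropped (sum over which currently-grounded one goes next):
  1 to go: {9} 1
  2 to go: {6,9} 1  {8,9} 1
  3 to go: {6,8,9} 2  {7,8,9} 1
  4 to go: {4,6,8,9} 2  {5,6,8,9} 2  {6,7,8,9} 3
  5 to go: {2,5,6,8,9} 2  {3,4,6,8,9} 2  {4,5,6,8,9} 4  {4,6,7,8,9} 5  {5,6,7,8,9} 5
  6 to go: {0,3,4,6,8,9} 2  {1,2,5,6,8,9} 2  {2,4,5,6,8,9} 6  {2,5,6,7,8,9} 7  {3,4,5,6,8,9} 6  {3,4,6,7,8,9} 7  {4,5,6,7,8,9} 14
  7 to go: {0,3,4,5,6,8,9} 8  {0,3,4,6,7,8,9} 9  {1,2,4,5,6,8,9} 8  {1,2,5,6,7,8,9} 9  {2,3,4,5,6,8,9} 12  {2,4,5,6,7,8,9} 27  {3,4,5,6,7,8,9} 27
  8 to go: {0,2,3,4,5,6,8,9} 20  {0,3,4,5,6,7,8,9} 44  {1,2,3,4,5,6,8,9} 20  {1,2,4,5,6,7,8,9} 44  {2,3,4,5,6,7,8,9} 66
  if 0:d drops first: 130 orders
  if 1:b drops first: 130 orders
  if 7:a drops first: 40 orders
heap linearizations: 300

300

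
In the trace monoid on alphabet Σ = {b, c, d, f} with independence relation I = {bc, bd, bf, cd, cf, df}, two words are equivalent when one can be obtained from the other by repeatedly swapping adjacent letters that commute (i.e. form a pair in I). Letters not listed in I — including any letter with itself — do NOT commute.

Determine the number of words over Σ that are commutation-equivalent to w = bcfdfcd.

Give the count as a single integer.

piece 0:b — minimal
piece 1:c — minimal
piece 2:f — minimal
piece 3:d — minimal
piece 4:f rests on {2:f}
piece 5:c rests on {1:c}
piece 6:d rests on {3:d}
minimal pieces: {0:b, 1:c, 2:f, 3:d}
ways to finish when only these pieces remain (= sum over removing one remaining piece with nothing left below it):
  1 left: {0}→1  {4}→1  {5}→1  {6}→1
  2 left: {0,4}→2  {0,5}→2  {0,6}→2  {1,5}→1  {2,4}→1  {3,6}→1  {4,5}→2  {4,6}→2  {5,6}→2
  3 left: {0,1,5}→3  {0,2,4}→3  {0,3,6}→3  {0,4,5}→6  {0,4,6}→6  {0,5,6}→6  {1,4,5}→3  {1,5,6}→3  {2,4,5}→3  {2,4,6}→3  {3,4,6}→3  {3,5,6}→3  {4,5,6}→6
  4 left: {0,1,4,5}→12  {0,1,5,6}→12  {0,2,4,5}→12  {0,2,4,6}→12  {0,3,4,6}→12  {0,3,5,6}→12  {0,4,5,6}→24  {1,2,4,5}→6  {1,3,5,6}→6  {1,4,5,6}→12  {2,3,4,6}→6  {2,4,5,6}→12  {3,4,5,6}→12
  5 left: {0,1,2,4,5}→30  {0,1,3,5,6}→30  {0,1,4,5,6}→60  {0,2,3,4,6}→30  {0,2,4,5,6}→60  {0,3,4,5,6}→60  {1,2,4,5,6}→30  {1,3,4,5,6}→30  {2,3,4,5,6}→30
  placing 0:b first → 90 extensions
  placing 1:c first → 180 extensions
  placing 2:f first → 180 extensions
  placing 3:d first → 180 extensions
total linear extensions = 630

630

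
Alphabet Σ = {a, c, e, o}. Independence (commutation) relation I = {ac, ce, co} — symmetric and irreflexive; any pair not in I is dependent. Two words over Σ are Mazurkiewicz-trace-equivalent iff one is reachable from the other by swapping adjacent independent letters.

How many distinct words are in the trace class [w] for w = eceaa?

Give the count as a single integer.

drop 0:e onto floor
drop 1:c onto floor
drop 2:e onto {0:e}
drop 3:a onto {2:e}
drop 4:a onto {3:a}
ground layer = {0:e, 1:c}
drop-orders for the pieces not yet dropped (sum over which currently-grounded one goes next):
  1 to go: {1} 1  {4} 1
  2 to go: {1,4} 2  {3,4} 1
  3 to go: {1,3,4} 3  {2,3,4} 1
  if 0:e drops first: 4 orders
  if 1:c drops first: 1 orders
heap linearizations: 5

5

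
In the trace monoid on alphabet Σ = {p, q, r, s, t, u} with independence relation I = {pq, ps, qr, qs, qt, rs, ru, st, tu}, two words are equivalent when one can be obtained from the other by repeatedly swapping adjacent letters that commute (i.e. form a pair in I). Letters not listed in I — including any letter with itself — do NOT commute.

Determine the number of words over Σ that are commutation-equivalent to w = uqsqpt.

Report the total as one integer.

30

piece 0:u — minimal
piece 1:q rests on {0:u}
piece 2:s rests on {0:u}
piece 3:q rests on {1:q}
piece 4:p rests on {0:u}
piece 5:t rests on {4:p}
minimal pieces: {0:u}
ways to finish when only these pieces remain (= sum over removing one remaining piece with nothing left below it):
  1 left: {2}→1  {3}→1  {5}→1
  2 left: {1,3}→1  {2,3}→2  {2,5}→2  {3,5}→2  {4,5}→1
  3 left: {1,2,3}→3  {1,3,5}→3  {2,3,5}→6  {2,4,5}→3  {3,4,5}→3
  4 left: {1,2,3,5}→12  {1,3,4,5}→6  {2,3,4,5}→12
  placing 0:u first → 30 extensions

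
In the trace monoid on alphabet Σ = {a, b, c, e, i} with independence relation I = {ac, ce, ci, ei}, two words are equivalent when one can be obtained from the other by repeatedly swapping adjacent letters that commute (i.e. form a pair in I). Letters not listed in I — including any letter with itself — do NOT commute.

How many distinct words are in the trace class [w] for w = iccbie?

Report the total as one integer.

6

0(i) covers ∅
1(c) covers ∅
2(c) covers 1:c
3(b) covers 0:i, 2:c
4(i) covers 3:b
5(e) covers 3:b
floor of heap: 0:i, 1:c
completions by unplaced set U, small U first (add the entries for U minus each lowest piece of U):
  |U|=1: {4}:1  {5}:1
  |U|=2: {4,5}:2
  |U|=3: {3,4,5}:2
  |U|=4: {0,3,4,5}:2  {2,3,4,5}:2
  start at 0(i): 2
  start at 1(c): 4
sum over floor = 6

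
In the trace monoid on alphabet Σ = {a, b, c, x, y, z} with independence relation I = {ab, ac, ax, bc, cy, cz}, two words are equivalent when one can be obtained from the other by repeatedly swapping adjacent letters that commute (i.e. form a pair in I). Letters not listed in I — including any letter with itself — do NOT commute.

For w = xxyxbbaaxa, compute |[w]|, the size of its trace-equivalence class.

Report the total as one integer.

35

piece 0:x — minimal
piece 1:x rests on {0:x}
piece 2:y rests on {1:x}
piece 3:x rests on {2:y}
piece 4:b rests on {3:x}
piece 5:b rests on {4:b}
piece 6:a rests on {2:y}
piece 7:a rests on {6:a}
piece 8:x rests on {5:b}
piece 9:a rests on {7:a}
minimal pieces: {0:x}
ways to finish when only these pieces remain (= sum over removing one remaining piece with nothing left below it):
  1 left: {8}→1  {9}→1
  2 left: {5,8}→1  {7,9}→1  {8,9}→2
  3 left: {4,5,8}→1  {5,8,9}→3  {6,7,9}→1  {7,8,9}→3
  4 left: {3,4,5,8}→1  {4,5,8,9}→4  {5,7,8,9}→6  {6,7,8,9}→4
  5 left: {3,4,5,8,9}→5  {4,5,7,8,9}→10  {5,6,7,8,9}→10
  6 left: {3,4,5,7,8,9}→15  {4,5,6,7,8,9}→20
  7 left: {3,4,5,6,7,8,9}→35
  8 left: {2,3,4,5,6,7,8,9}→35
  placing 0:x first → 35 extensions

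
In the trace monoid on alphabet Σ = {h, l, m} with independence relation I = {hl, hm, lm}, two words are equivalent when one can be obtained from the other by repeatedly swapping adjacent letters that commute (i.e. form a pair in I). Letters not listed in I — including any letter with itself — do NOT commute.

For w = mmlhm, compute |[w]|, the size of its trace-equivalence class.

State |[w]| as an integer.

20

#0=m has no predecessor
#1=m depends on [0:m]
#2=l has no predecessor
#3=h has no predecessor
#4=m depends on [1:m]
sources: [0:m, 2:l, 3:h]
N(rest) = Σ N(rest − s) over sources s of rest; N(one piece) = 1:
  size 1 → [2]=1  [3]=1  [4]=1
  size 2 → [1,4]=1  [2,3]=2  [2,4]=2  [3,4]=2
  size 3 → [0,1,4]=1  [1,2,4]=3  [1,3,4]=3  [2,3,4]=6
  first=0(m) contributes 12
  first=2(l) contributes 4
  first=3(h) contributes 4
|[w]| = 20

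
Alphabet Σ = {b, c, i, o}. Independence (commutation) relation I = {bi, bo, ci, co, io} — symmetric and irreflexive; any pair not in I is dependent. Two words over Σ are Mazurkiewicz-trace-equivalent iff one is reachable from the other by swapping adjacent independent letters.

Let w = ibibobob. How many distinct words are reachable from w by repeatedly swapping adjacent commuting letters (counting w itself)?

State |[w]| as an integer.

420

#0=i has no predecessor
#1=b has no predecessor
#2=i depends on [0:i]
#3=b depends on [1:b]
#4=o has no predecessor
#5=b depends on [3:b]
#6=o depends on [4:o]
#7=b depends on [5:b]
sources: [0:i, 1:b, 4:o]
N(rest) = Σ N(rest − s) over sources s of rest; N(one piece) = 1:
  size 1 → [2]=1  [6]=1  [7]=1
  size 2 → [0,2]=1  [2,6]=2  [2,7]=2  [4,6]=1  [5,7]=1  [6,7]=2
  size 3 → [0,2,6]=3  [0,2,7]=3  [2,4,6]=3  [2,5,7]=3  [2,6,7]=6  [3,5,7]=1  [4,6,7]=3  [5,6,7]=3
  size 4 → [0,2,4,6]=6  [0,2,5,7]=6  [0,2,6,7]=12  [1,3,5,7]=1  [2,3,5,7]=4  [2,4,6,7]=12  [2,5,6,7]=12  [3,5,6,7]=4  [4,5,6,7]=6
  size 5 → [0,2,3,5,7]=10  [0,2,4,6,7]=30  [0,2,5,6,7]=30  [1,2,3,5,7]=5  [1,3,5,6,7]=5  [2,3,5,6,7]=20  [2,4,5,6,7]=30  [3,4,5,6,7]=10
  size 6 → [0,1,2,3,5,7]=15  [0,2,3,5,6,7]=60  [0,2,4,5,6,7]=90  [1,2,3,5,6,7]=30  [1,3,4,5,6,7]=15  [2,3,4,5,6,7]=60
  first=0(i) contributes 105
  first=1(b) contributes 210
  first=4(o) contributes 105
|[w]| = 420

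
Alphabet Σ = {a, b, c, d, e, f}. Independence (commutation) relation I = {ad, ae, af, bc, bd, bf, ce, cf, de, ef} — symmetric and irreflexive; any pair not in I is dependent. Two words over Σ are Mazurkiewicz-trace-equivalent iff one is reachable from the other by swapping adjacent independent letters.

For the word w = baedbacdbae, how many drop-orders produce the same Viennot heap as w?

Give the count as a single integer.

0(b) covers ∅
1(a) covers 0:b
2(e) covers 0:b
3(d) covers ∅
4(b) covers 1:a, 2:e
5(a) covers 4:b
6(c) covers 3:d, 5:a
7(d) covers 6:c
8(b) covers 5:a
9(a) covers 6:c, 8:b
10(e) covers 8:b
floor of heap: 0:b, 3:d
completions by unplaced set U, small U first (add the entries for U minus each lowest piece of U):
  |U|=1: {7}:1  {9}:1  {10}:1
  |U|=2: {7,9}:2  {7,10}:2  {9,10}:2
  |U|=3: {6,7,9}:2  {7,9,10}:6  {8,9,10}:2
  |U|=4: {3,6,7,9}:2  {6,7,9,10}:8  {7,8,9,10}:8
  |U|=5: {3,6,7,9,10}:10  {6,7,8,9,10}:16
  |U|=6: {3,6,7,8,9,10}:26  {5,6,7,8,9,10}:16
  |U|=7: {3,5,6,7,8,9,10}:42  {4,5,6,7,8,9,10}:16
  |U|=8: {1,4,5,6,7,8,9,10}:16  {2,4,5,6,7,8,9,10}:16  {3,4,5,6,7,8,9,10}:58
  |U|=9: {1,2,4,5,6,7,8,9,10}:32  {1,3,4,5,6,7,8,9,10}:74  {2,3,4,5,6,7,8,9,10}:74
  start at 0(b): 180
  start at 3(d): 32
sum over floor = 212

212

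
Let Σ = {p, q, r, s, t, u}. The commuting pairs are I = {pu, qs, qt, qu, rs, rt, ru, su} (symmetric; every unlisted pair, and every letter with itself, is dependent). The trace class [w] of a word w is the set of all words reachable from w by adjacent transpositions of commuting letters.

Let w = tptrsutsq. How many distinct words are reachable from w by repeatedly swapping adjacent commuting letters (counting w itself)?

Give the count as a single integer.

42

#0=t has no predecessor
#1=p depends on [0:t]
#2=t depends on [1:p]
#3=r depends on [1:p]
#4=s depends on [2:t]
#5=u depends on [2:t]
#6=t depends on [4:s, 5:u]
#7=s depends on [6:t]
#8=q depends on [3:r]
sources: [0:t]
N(rest) = Σ N(rest − s) over sources s of rest; N(one piece) = 1:
  size 1 → [7]=1  [8]=1
  size 2 → [3,8]=1  [6,7]=1  [7,8]=2
  size 3 → [3,7,8]=3  [4,6,7]=1  [5,6,7]=1  [6,7,8]=3
  size 4 → [3,6,7,8]=6  [4,5,6,7]=2  [4,6,7,8]=4  [5,6,7,8]=4
  size 5 → [2,4,5,6,7]=2  [3,4,6,7,8]=10  [3,5,6,7,8]=10  [4,5,6,7,8]=10
  size 6 → [2,4,5,6,7,8]=12  [3,4,5,6,7,8]=30
  size 7 → [2,3,4,5,6,7,8]=42
  first=0(t) contributes 42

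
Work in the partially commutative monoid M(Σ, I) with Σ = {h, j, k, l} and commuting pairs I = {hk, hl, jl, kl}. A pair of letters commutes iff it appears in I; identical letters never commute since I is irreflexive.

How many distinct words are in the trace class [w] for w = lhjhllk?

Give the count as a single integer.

drop 0:l onto floor
drop 1:h onto floor
drop 2:j onto {1:h}
drop 3:h onto {2:j}
drop 4:l onto {0:l}
drop 5:l onto {4:l}
drop 6:k onto {2:j}
ground layer = {0:l, 1:h}
drop-orders for the pieces not yet dropped (sum over which currently-grounded one goes next):
  1 to go: {3} 1  {5} 1  {6} 1
  2 to go: {3,5} 2  {3,6} 2  {4,5} 1  {5,6} 2
  3 to go: {0,4,5} 1  {2,3,6} 2  {3,4,5} 3  {3,5,6} 6  {4,5,6} 3
  4 to go: {0,3,4,5} 4  {0,4,5,6} 4  {1,2,3,6} 2  {2,3,5,6} 8  {3,4,5,6} 12
  5 to go: {0,3,4,5,6} 20  {1,2,3,5,6} 10  {2,3,4,5,6} 20
  if 0:l drops first: 30 orders
  if 1:h drops first: 40 orders
heap linearizations: 70

70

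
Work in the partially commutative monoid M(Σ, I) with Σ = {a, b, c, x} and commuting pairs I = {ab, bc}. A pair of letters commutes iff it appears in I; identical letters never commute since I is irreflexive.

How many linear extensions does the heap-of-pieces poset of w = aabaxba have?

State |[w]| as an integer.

8

#0=a has no predecessor
#1=a depends on [0:a]
#2=b has no predecessor
#3=a depends on [1:a]
#4=x depends on [2:b, 3:a]
#5=b depends on [4:x]
#6=a depends on [4:x]
sources: [0:a, 2:b]
N(rest) = Σ N(rest − s) over sources s of rest; N(one piece) = 1:
  size 1 → [5]=1  [6]=1
  size 2 → [5,6]=2
  size 3 → [4,5,6]=2
  size 4 → [2,4,5,6]=2  [3,4,5,6]=2
  size 5 → [1,3,4,5,6]=2  [2,3,4,5,6]=4
  first=0(a) contributes 6
  first=2(b) contributes 2
|[w]| = 8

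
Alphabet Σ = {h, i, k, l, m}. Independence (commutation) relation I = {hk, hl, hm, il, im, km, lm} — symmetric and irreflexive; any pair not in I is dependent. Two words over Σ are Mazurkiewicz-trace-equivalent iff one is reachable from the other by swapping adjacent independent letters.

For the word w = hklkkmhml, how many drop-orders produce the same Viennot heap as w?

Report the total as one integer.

756

0(h) covers ∅
1(k) covers ∅
2(l) covers 1:k
3(k) covers 2:l
4(k) covers 3:k
5(m) covers ∅
6(h) covers 0:h
7(m) covers 5:m
8(l) covers 4:k
floor of heap: 0:h, 1:k, 5:m
completions by unplaced set U, small U first (add the entries for U minus each lowest piece of U):
  |U|=1: {6}:1  {7}:1  {8}:1
  |U|=2: {0,6}:1  {4,8}:1  {5,7}:1  {6,7}:2  {6,8}:2  {7,8}:2
  |U|=3: {0,6,7}:3  {0,6,8}:3  {3,4,8}:1  {4,6,8}:3  {4,7,8}:3  {5,6,7}:3  {5,7,8}:3  {6,7,8}:6
  |U|=4: {0,4,6,8}:6  {0,5,6,7}:6  {0,6,7,8}:12  {2,3,4,8}:1  {3,4,6,8}:4  {3,4,7,8}:4  {4,5,7,8}:6  {4,6,7,8}:12  {5,6,7,8}:12
  |U|=5: {0,3,4,6,8}:10  {0,4,6,7,8}:30  {0,5,6,7,8}:30  {1,2,3,4,8}:1  {2,3,4,6,8}:5  {2,3,4,7,8}:5  {3,4,5,7,8}:10  {3,4,6,7,8}:20  {4,5,6,7,8}:30
  |U|=6: {0,2,3,4,6,8}:15  {0,3,4,6,7,8}:60  {0,4,5,6,7,8}:90  {1,2,3,4,6,8}:6  {1,2,3,4,7,8}:6  {2,3,4,5,7,8}:15  {2,3,4,6,7,8}:30  {3,4,5,6,7,8}:60
  |U|=7: {0,1,2,3,4,6,8}:21  {0,2,3,4,6,7,8}:105  {0,3,4,5,6,7,8}:210  {1,2,3,4,5,7,8}:21  {1,2,3,4,6,7,8}:42  {2,3,4,5,6,7,8}:105
  start at 0(h): 168
  start at 1(k): 420
  start at 5(m): 168
sum over floor = 756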